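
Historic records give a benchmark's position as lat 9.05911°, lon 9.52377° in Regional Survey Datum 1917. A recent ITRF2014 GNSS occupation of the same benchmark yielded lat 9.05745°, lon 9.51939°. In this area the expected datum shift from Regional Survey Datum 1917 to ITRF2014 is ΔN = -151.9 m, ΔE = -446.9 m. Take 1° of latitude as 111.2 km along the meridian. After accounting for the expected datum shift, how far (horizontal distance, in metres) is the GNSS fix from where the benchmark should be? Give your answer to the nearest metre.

47 m

Observed coordinate differences: Δφ = -0.00166°, Δλ = -0.00438°.
Converting to metres (1° lat = 111200 m, cos φ = 0.987526): observed ΔN = -184.6 m, observed ΔE = -481.0 m.
Subtracting the expected shift leaves a residual of -184.6 − (-151.9) = -32.7 m north and -481.0 − (-446.9) = -34.1 m east.
Residual distance = √((-32.7)² + (-34.1)²) = 47.2 m.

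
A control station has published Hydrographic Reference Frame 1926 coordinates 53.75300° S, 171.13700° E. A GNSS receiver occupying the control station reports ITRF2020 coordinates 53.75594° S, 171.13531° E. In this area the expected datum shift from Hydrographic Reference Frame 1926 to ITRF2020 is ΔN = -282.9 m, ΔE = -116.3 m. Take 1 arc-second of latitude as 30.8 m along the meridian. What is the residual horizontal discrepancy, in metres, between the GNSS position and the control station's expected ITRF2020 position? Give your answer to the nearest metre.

Observed coordinate differences: Δφ = -0.00294°, Δλ = -0.00169°.
Converting to metres (1° lat = 110880 m, cos φ = 0.591267): observed ΔN = -326.0 m, observed ΔE = -110.8 m.
Subtracting the expected shift leaves a residual of -326.0 − (-282.9) = -43.1 m north and -110.8 − (-116.3) = 5.5 m east.
Residual distance = √((-43.1)² + 5.5²) = 43.4 m.

43 m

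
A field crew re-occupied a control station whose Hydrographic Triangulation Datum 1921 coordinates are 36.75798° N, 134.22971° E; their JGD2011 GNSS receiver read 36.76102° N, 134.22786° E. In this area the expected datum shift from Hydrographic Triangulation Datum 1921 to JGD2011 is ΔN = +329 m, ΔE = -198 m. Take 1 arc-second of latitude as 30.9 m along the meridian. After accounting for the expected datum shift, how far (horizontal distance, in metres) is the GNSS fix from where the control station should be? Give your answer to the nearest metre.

Observed coordinate differences: Δφ = +0.00304°, Δλ = -0.00185°.
Converting to metres (1° lat = 111240 m, cos φ = 0.801170): observed ΔN = 338.2 m, observed ΔE = -164.9 m.
Subtracting the expected shift leaves a residual of 338.2 − (329) = 9.2 m north and -164.9 − (-198) = 33.1 m east.
Residual distance = √(9.2² + 33.1²) = 34.4 m.

34 m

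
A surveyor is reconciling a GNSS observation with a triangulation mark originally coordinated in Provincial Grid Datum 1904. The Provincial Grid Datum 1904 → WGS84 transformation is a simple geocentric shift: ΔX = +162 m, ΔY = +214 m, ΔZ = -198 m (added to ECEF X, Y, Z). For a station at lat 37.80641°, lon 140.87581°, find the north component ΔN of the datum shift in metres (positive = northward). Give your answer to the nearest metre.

At φ = 37.80641°, λ = 140.87581°: sin φ = 0.612995, cos φ = 0.790086, sin λ = 0.631003, cos λ = -0.775780.
ΔN = −sin φ cos λ·ΔX − sin φ sin λ·ΔY + cos φ·ΔZ = −(0.612995)(-0.775780)(162) − (0.612995)(0.631003)(214) + (0.790086)(-198) = -162.17 m.

ΔN = -162 m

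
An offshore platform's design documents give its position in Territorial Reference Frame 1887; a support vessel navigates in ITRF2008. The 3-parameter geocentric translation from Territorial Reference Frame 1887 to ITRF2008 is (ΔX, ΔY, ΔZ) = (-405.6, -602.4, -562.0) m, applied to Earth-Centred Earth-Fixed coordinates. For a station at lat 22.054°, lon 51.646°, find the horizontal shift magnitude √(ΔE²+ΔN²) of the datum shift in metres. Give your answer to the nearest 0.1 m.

The local east axis at (φ, λ) is (−sin λ, cos λ, 0), so ΔE = −sin(51.646°)·(-405.6) + cos(51.646°)·(-602.4) = -55.73 m.
The local north axis is (−sin φ cos λ, −sin φ sin λ, cos φ), giving ΔN = 94.502 + 177.376 − 520.879 = -249.00 m.
Horizontal magnitude = √(ΔE² + ΔN²) = √((-55.73)² + (-249.00)²) = 255.16 m.

255.2 m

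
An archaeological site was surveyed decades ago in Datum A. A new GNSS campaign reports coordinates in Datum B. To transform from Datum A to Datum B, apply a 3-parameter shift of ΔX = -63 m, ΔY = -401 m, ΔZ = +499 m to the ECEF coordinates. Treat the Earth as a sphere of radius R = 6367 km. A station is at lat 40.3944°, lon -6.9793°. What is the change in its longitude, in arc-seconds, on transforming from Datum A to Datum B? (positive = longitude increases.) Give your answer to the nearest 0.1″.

Δλ = -17.3″

sin φ = 0.648045, cos φ = 0.761602, sin λ = -0.121511, cos λ = 0.992590.
East component: ΔE = −sin λ·ΔX + cos λ·ΔY = −(-0.121511)(-63) + (0.992590)(-401) = -405.68 m.
1° of latitude spans πR/180 = 111125 m; at latitude φ, 1° of longitude spans that × cos φ = 84633.1 m, so Δλ = -405.68 / 84633.1 × 3600 = -17.256″.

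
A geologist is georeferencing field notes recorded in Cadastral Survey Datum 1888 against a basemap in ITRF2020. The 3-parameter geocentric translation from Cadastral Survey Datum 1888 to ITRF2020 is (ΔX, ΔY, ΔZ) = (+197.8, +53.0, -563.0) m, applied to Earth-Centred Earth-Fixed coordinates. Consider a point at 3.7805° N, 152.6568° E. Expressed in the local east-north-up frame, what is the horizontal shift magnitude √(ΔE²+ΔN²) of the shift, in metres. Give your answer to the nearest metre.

569 m

The local east axis at (φ, λ) is (−sin λ, cos λ, 0), so ΔE = −sin(152.6568°)·197.8 + cos(152.6568°)·53.0 = -137.93 m.
The local north axis is (−sin φ cos λ, −sin φ sin λ, cos φ), giving ΔN = 11.585 − 1.605 − 561.775 = -551.80 m.
Horizontal magnitude = √(ΔE² + ΔN²) = √((-137.93)² + (-551.80)²) = 568.77 m.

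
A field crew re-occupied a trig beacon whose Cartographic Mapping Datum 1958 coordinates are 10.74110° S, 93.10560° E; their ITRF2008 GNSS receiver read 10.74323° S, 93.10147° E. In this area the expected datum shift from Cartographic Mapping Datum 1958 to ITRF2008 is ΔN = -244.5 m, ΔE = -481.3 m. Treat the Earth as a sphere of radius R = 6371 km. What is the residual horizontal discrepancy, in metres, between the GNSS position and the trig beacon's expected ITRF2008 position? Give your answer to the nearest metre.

31 m

Observed coordinate differences: Δφ = -0.00213°, Δλ = -0.00413°.
Converting to metres (1° lat = 111195 m, cos φ = 0.982479): observed ΔN = -236.8 m, observed ΔE = -451.2 m.
Subtracting the expected shift leaves a residual of -236.8 − (-244.5) = 7.7 m north and -451.2 − (-481.3) = 30.1 m east.
Residual distance = √(7.7² + 30.1²) = 31.1 m.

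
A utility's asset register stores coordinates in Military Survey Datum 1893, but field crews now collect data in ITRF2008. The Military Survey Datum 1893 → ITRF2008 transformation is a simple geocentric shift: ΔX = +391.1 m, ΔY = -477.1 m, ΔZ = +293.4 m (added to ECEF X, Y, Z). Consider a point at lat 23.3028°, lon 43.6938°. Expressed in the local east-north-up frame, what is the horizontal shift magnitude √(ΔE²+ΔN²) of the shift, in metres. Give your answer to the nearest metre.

679 m

At φ = 23.3028°, λ = 43.6938°: sin φ = 0.395590, cos φ = 0.918427, sin λ = 0.690804, cos λ = 0.723042.
ΔE = −sin λ·ΔX + cos λ·ΔY = −(0.690804)·(391.1) + (0.723042)·(-477.1) = -615.14 m.
ΔN = −sin φ cos λ·ΔX − sin φ sin λ·ΔY + cos φ·ΔZ = −(0.395590)(0.723042)(391.1) − (0.395590)(0.690804)(-477.1) + (0.918427)(293.4) = 287.98 m.
Horizontal magnitude = √(ΔE² + ΔN²) = √((-615.14)² + 287.98²) = 679.21 m.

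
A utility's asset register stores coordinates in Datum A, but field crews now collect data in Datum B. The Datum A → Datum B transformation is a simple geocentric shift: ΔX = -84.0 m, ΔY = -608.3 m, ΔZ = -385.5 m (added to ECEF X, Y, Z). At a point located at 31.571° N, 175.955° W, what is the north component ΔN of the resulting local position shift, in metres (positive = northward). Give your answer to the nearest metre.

The local north axis is (−sin φ cos λ, −sin φ sin λ, cos φ), giving ΔN = -43.869 − 22.465 − 328.443 = -394.78 m.

ΔN = -395 m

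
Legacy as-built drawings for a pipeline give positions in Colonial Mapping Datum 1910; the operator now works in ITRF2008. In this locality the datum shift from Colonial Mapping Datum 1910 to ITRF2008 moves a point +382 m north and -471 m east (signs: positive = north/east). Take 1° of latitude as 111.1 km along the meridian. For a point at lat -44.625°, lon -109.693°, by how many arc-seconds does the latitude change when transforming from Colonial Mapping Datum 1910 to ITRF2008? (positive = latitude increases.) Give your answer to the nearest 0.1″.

Δφ = 12.4″

1° of latitude = 111.1 km, so Δφ = 382.0 / 111100 = 0.0034383° = 12.378″.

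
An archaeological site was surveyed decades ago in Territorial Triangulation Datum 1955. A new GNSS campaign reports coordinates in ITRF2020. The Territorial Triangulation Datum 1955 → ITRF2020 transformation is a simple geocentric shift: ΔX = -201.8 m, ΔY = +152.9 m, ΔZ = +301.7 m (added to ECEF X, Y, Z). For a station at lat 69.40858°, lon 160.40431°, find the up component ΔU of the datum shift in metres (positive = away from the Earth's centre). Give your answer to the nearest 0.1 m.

At φ = 69.40858°, λ = 160.40431°: sin φ = 0.936112, cos φ = 0.351701, sin λ = 0.335381, cos λ = -0.942083.
ΔU = cos φ cos λ·ΔX + cos φ sin λ·ΔY + sin φ·ΔZ = (0.351701)(-0.942083)(-201.8) + (0.351701)(0.335381)(152.9) + (0.936112)(301.7) = 367.32 m.

ΔU = 367.3 m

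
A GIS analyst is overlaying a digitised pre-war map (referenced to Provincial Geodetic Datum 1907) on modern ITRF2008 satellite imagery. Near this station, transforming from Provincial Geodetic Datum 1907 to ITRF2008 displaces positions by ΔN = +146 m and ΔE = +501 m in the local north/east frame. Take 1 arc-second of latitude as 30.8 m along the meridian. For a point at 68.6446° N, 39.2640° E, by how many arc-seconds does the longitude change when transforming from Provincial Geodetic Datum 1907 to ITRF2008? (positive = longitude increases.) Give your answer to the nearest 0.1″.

Δλ = 44.7″

At latitude 68.6446°, cos φ = 0.364152.
1″ of longitude at this latitude = 30.80 × cos φ = 11.2159 m, so Δλ = 501.0 / 11.2159 = 44.669″.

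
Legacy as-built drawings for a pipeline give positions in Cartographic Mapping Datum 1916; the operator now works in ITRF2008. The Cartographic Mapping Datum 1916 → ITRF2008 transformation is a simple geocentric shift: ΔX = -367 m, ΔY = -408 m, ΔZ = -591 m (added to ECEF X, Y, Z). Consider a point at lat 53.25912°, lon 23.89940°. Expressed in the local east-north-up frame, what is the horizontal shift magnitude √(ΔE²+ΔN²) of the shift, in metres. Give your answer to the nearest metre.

At φ = 53.25912°, λ = 23.89940°: sin φ = 0.801349, cos φ = 0.598197, sin λ = 0.405132, cos λ = 0.914258.
ΔE = −sin λ·ΔX + cos λ·ΔY = −(0.405132)·(-367) + (0.914258)·(-408) = -224.33 m.
ΔN = −sin φ cos λ·ΔX − sin φ sin λ·ΔY + cos φ·ΔZ = −(0.801349)(0.914258)(-367) − (0.801349)(0.405132)(-408) + (0.598197)(-591) = 47.80 m.
Horizontal magnitude = √(ΔE² + ΔN²) = √((-224.33)² + 47.80²) = 229.37 m.

229 m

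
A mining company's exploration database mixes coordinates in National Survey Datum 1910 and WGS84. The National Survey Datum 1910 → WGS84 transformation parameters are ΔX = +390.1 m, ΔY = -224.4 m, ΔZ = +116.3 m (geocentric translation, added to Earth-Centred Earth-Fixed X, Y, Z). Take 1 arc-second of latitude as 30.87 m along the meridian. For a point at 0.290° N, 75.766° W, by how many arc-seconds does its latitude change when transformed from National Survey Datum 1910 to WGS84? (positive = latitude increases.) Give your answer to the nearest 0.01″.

Δφ = 3.72″

sin φ = 0.005061, cos φ = 0.999987, sin λ = -0.969300, cos λ = 0.245883.
North component: ΔN = −sin φ cos λ·ΔX − sin φ sin λ·ΔY + cos φ·ΔZ = −(0.005061)(0.245883)(390.1) − (0.005061)(-0.969300)(-224.4) + (0.999987)(116.3) = 114.71 m.
1° of latitude spans 3600 × 30.87 = 111132 m, so Δφ = 114.71 / 111132 × 3600 = 3.716″.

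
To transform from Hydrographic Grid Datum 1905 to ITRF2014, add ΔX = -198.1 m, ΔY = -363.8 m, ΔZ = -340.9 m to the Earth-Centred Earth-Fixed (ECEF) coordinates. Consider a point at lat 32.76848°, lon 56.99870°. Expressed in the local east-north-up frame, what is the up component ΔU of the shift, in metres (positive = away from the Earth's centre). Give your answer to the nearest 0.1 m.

At φ = 32.76848°, λ = 56.99870°: sin φ = 0.541246, cos φ = 0.840864, sin λ = 0.838658, cos λ = 0.544658.
ΔU = cos φ cos λ·ΔX + cos φ sin λ·ΔY + sin φ·ΔZ = (0.840864)(0.544658)(-198.1) + (0.840864)(0.838658)(-363.8) + (0.541246)(-340.9) = -531.79 m.

ΔU = -531.8 m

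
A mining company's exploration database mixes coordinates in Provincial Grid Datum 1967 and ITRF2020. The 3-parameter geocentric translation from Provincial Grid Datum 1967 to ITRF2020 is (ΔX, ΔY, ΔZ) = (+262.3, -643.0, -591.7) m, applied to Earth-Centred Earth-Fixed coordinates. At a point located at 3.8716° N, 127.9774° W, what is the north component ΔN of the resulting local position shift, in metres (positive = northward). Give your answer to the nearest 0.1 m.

At φ = 3.8716°, λ = -127.9774°: sin φ = 0.067521, cos φ = 0.997718, sin λ = -0.788254, cos λ = -0.615351.
ΔN = −sin φ cos λ·ΔX − sin φ sin λ·ΔY + cos φ·ΔZ = −(0.067521)(-0.615351)(262.3) − (0.067521)(-0.788254)(-643.0) + (0.997718)(-591.7) = -613.67 m.

ΔN = -613.7 m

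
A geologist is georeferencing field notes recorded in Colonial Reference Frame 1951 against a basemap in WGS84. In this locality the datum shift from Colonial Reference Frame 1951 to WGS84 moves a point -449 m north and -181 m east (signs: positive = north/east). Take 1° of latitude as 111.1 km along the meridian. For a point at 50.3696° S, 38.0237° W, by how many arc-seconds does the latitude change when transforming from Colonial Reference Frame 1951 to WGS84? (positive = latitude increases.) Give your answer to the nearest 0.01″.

Δφ = -14.55″

1° of latitude = 111.1 km, so Δφ = -449.0 / 111100 = -0.0040414° = -14.549″.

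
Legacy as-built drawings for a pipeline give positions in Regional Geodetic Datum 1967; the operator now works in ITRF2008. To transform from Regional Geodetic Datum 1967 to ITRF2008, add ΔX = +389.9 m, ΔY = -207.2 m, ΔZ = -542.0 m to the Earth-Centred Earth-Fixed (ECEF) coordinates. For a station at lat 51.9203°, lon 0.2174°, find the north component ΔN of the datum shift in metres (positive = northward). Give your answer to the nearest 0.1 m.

At φ = 51.9203°, λ = 0.2174°: sin φ = 0.787154, cos φ = 0.616757, sin λ = 0.003794, cos λ = 0.999993.
ΔN = −sin φ cos λ·ΔX − sin φ sin λ·ΔY + cos φ·ΔZ = −(0.787154)(0.999993)(389.9) − (0.787154)(0.003794)(-207.2) + (0.616757)(-542.0) = -640.57 m.

ΔN = -640.6 m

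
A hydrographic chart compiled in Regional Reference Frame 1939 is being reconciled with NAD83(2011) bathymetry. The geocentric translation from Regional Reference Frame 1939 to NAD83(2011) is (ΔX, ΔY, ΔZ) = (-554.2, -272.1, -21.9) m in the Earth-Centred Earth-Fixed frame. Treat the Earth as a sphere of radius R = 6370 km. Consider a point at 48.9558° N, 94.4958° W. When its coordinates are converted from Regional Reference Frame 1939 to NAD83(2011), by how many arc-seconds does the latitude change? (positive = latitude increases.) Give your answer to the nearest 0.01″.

Δφ = -8.15″

sin φ = 0.754203, cos φ = 0.656641, sin λ = -0.996923, cos λ = -0.078386.
North component: ΔN = −sin φ cos λ·ΔX − sin φ sin λ·ΔY + cos φ·ΔZ = −(0.754203)(-0.078386)(-554.2) − (0.754203)(-0.996923)(-272.1) + (0.656641)(-21.9) = -251.73 m.
1° of latitude spans πR/180 = 111177 m, so Δφ = -251.73 / 111177 × 3600 = -8.151″.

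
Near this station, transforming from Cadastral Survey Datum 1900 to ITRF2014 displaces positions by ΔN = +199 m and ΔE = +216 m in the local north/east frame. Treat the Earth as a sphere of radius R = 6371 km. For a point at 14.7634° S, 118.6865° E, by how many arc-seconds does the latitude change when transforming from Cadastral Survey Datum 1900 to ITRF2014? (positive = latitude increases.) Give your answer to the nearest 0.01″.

Δφ = 6.44″

On a sphere of radius R, 1 rad of latitude = R, so Δφ = ΔN / R = 199.0 / 6371000 = 3.1235e-05 rad = 6.443″.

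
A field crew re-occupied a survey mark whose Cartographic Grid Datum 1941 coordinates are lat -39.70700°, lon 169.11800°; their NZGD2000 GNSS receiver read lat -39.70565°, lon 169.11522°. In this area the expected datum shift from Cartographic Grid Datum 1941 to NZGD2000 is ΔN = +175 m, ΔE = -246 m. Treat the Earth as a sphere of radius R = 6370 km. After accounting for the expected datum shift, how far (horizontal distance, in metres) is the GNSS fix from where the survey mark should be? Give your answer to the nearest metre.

Observed coordinate differences: Δφ = +0.00135°, Δλ = -0.00278°.
Converting to metres (1° lat = 111177 m, cos φ = 0.769322): observed ΔN = 150.1 m, observed ΔE = -237.8 m.
Subtracting the expected shift leaves a residual of 150.1 − (175) = -24.9 m north and -237.8 − (-246) = 8.2 m east.
Residual distance = √((-24.9)² + 8.2²) = 26.2 m.

26 m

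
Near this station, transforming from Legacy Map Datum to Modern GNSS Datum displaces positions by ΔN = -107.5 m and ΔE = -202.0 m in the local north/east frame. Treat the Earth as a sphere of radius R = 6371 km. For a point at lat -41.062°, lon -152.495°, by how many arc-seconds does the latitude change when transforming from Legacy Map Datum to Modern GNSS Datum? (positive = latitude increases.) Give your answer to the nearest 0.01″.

On a sphere of radius R, 1 rad of latitude = R, so Δφ = ΔN / R = -107.5 / 6371000 = -1.6873e-05 rad = -3.480″.

Δφ = -3.48″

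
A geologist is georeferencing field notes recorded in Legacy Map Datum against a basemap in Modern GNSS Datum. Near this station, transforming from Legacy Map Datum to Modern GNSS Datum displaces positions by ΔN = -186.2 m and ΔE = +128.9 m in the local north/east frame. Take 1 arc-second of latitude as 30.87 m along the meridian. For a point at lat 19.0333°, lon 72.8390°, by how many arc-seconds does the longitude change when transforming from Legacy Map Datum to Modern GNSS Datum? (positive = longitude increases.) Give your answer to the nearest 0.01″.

Δλ = 4.42″

At latitude 19.0333°, cos φ = 0.945329.
1″ of longitude at this latitude = 30.87 × cos φ = 29.1823 m, so Δλ = 128.9 / 29.1823 = 4.417″.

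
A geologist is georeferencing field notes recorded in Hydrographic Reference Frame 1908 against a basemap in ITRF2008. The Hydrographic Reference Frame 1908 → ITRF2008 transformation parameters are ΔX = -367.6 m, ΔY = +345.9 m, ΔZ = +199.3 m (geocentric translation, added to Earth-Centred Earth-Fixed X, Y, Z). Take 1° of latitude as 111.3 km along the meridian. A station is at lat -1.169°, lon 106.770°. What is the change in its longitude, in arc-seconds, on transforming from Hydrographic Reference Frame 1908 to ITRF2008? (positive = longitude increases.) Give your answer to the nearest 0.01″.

Δλ = 8.16″

sin φ = -0.020401, cos φ = 0.999792, sin λ = 0.957471, cos λ = -0.288531.
East component: ΔE = −sin λ·ΔX + cos λ·ΔY = −(0.957471)(-367.6) + (-0.288531)(345.9) = 252.16 m.
1° of latitude spans 111300 m; at latitude φ, 1° of longitude spans that × cos φ = 111276.8 m, so Δλ = 252.16 / 111276.8 × 3600 = 8.158″.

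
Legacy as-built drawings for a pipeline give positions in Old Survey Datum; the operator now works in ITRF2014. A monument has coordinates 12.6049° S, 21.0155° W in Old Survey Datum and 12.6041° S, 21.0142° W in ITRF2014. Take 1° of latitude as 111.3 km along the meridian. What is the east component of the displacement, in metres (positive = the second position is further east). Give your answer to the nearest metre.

Δφ = -12.6041° − -12.6049° = +0.0008°; Δλ = -21.0142° − -21.0155° = +0.0013°.
ΔN = Δφ × 111300 = 89.0 m; ΔE = Δλ × 111300 × cos(-12.6049°) = +0.0013 × 111300 × 0.975898 = 141.2 m.

ΔE = 141 m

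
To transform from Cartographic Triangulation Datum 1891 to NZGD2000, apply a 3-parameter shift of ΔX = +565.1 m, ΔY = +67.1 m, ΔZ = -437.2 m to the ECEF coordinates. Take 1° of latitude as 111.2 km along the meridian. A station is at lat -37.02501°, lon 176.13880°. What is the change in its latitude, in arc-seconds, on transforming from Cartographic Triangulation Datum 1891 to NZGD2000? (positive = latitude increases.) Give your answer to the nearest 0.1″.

Δφ = -22.2″

sin φ = -0.602164, cos φ = 0.798373, sin λ = 0.067340, cos λ = -0.997730.
North component: ΔN = −sin φ cos λ·ΔX − sin φ sin λ·ΔY + cos φ·ΔZ = −(-0.602164)(-0.997730)(565.1) − (-0.602164)(0.067340)(67.1) + (0.798373)(-437.2) = -685.84 m.
1° of latitude spans 111200 m, so Δφ = -685.84 / 111200 × 3600 = -22.203″.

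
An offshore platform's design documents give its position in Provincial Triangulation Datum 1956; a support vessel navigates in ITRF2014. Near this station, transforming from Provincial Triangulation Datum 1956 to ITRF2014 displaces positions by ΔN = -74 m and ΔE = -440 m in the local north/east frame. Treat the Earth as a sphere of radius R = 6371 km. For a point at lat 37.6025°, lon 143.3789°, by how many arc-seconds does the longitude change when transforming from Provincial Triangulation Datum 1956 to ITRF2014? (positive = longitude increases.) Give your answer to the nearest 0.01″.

At latitude 37.6025°, cos φ = 0.792263.
One radian of longitude at latitude φ spans R cos φ, so Δλ = ΔE / (R cos φ) = -440.0 / (6371000 × 0.792263) = -8.7172e-05 rad = -17.980″.

Δλ = -17.98″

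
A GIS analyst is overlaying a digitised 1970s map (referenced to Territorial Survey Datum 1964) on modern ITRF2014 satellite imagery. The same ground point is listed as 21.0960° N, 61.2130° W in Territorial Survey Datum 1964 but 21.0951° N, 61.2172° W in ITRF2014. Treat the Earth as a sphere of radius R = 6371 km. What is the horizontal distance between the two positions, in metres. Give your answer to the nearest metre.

447 m

Δφ = 21.0951° − 21.0960° = -0.0009°; Δλ = -61.2172° − -61.2130° = -0.0042°.
1° along a meridian = πR/180 = 111195 m.
ΔN = Δφ × 111195 = -100.1 m; ΔE = Δλ × 111195 × cos(21.0960°) = -0.0042 × 111195 × 0.932979 = -435.7 m.
Distance = √(ΔE² + ΔN²) = √((-435.7)² + (-100.1)²) = 447.1 m.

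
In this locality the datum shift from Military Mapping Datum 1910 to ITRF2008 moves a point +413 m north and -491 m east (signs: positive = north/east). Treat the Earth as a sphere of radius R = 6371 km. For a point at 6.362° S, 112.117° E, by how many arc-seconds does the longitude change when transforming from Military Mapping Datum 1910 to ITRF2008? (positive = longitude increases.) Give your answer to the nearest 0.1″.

At latitude -6.362°, cos φ = 0.993842.
One radian of longitude at latitude φ spans R cos φ, so Δλ = ΔE / (R cos φ) = -491.0 / (6371000 × 0.993842) = -7.7546e-05 rad = -15.995″.

Δλ = -16.0″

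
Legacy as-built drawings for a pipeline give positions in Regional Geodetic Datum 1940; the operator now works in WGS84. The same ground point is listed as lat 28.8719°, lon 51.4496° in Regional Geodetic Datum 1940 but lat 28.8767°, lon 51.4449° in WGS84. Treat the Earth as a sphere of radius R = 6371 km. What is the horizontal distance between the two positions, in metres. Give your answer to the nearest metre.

703 m

Δφ = 28.8767° − 28.8719° = +0.0048°; Δλ = 51.4449° − 51.4496° = -0.0047°.
1° along a meridian = πR/180 = 111195 m.
ΔN = Δφ × 111195 = 533.7 m; ΔE = Δλ × 111195 × cos(28.8719°) = -0.0047 × 111195 × 0.875701 = -457.7 m.
Distance = √(ΔE² + ΔN²) = √((-457.7)² + 533.7²) = 703.1 m.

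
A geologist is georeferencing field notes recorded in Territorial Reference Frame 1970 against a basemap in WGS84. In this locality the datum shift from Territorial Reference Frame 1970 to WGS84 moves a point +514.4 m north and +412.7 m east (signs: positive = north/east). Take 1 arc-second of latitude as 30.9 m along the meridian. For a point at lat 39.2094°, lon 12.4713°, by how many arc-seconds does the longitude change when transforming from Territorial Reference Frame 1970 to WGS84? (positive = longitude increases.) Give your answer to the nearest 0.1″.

At latitude 39.2094°, cos φ = 0.774841.
1″ of longitude at this latitude = 30.90 × cos φ = 23.9426 m, so Δλ = 412.7 / 23.9426 = 17.237″.

Δλ = 17.2″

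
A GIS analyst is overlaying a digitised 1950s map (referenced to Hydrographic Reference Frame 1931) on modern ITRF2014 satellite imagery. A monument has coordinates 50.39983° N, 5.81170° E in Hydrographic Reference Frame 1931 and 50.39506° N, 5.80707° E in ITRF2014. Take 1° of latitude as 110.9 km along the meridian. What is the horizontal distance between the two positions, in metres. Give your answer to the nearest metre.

Δφ = 50.39506° − 50.39983° = -0.00477°; Δλ = 5.80707° − 5.81170° = -0.00463°.
ΔN = Δφ × 110900 = -529.0 m; ΔE = Δλ × 110900 × cos(50.39983°) = -0.00463 × 110900 × 0.637426 = -327.3 m.
Distance = √(ΔE² + ΔN²) = √((-327.3)² + (-529.0)²) = 622.1 m.

622 m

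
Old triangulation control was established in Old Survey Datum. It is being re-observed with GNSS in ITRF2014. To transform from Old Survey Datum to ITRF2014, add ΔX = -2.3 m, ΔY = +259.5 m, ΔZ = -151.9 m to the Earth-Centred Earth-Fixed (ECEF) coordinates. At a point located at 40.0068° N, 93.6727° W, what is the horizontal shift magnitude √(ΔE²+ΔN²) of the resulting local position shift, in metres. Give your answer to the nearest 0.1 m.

The local east axis at (φ, λ) is (−sin λ, cos λ, 0), so ΔE = −sin(-93.6727°)·(-2.3) + cos(-93.6727°)·259.5 = -18.92 m.
The local north axis is (−sin φ cos λ, −sin φ sin λ, cos φ), giving ΔN = -0.095 + 166.484 − 116.351 = 50.04 m.
Horizontal magnitude = √(ΔE² + ΔN²) = √((-18.92)² + 50.04²) = 53.50 m.

53.5 m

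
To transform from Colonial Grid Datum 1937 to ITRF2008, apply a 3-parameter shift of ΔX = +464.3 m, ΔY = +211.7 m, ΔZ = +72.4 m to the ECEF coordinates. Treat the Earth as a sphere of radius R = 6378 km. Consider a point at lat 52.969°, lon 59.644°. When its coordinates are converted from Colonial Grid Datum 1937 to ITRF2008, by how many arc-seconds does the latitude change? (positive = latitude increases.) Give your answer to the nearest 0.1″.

sin φ = 0.798310, cos φ = 0.602247, sin λ = 0.862902, cos λ = 0.505371.
North component: ΔN = −sin φ cos λ·ΔX − sin φ sin λ·ΔY + cos φ·ΔZ = −(0.798310)(0.505371)(464.3) − (0.798310)(0.862902)(211.7) + (0.602247)(72.4) = -289.55 m.
1° of latitude spans πR/180 = 111317 m, so Δφ = -289.55 / 111317 × 3600 = -9.364″.

Δφ = -9.4″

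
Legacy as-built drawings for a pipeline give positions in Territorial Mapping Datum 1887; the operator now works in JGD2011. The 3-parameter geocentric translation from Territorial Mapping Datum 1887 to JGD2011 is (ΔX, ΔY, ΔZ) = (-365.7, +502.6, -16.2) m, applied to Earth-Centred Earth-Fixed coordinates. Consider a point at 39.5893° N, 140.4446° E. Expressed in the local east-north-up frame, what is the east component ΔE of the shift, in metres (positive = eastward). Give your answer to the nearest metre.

The local east axis at (φ, λ) is (−sin λ, cos λ, 0), so ΔE = −sin(140.4446°)·(-365.7) + cos(140.4446°)·502.6 = -154.62 m.

ΔE = -155 m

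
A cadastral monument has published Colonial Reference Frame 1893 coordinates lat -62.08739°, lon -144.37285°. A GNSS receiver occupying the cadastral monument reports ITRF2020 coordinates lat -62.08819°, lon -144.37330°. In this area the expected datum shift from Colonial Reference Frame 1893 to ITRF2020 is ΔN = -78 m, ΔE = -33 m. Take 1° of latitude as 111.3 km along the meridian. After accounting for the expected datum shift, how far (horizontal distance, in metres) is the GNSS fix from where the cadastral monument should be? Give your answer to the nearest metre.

15 m

Observed coordinate differences: Δφ = -0.00080°, Δλ = -0.00045°.
Converting to metres (1° lat = 111300 m, cos φ = 0.468124): observed ΔN = -89.0 m, observed ΔE = -23.4 m.
Subtracting the expected shift leaves a residual of -89.0 − (-78) = -11.0 m north and -23.4 − (-33) = 9.6 m east.
Residual distance = √((-11.0)² + 9.6²) = 14.6 m.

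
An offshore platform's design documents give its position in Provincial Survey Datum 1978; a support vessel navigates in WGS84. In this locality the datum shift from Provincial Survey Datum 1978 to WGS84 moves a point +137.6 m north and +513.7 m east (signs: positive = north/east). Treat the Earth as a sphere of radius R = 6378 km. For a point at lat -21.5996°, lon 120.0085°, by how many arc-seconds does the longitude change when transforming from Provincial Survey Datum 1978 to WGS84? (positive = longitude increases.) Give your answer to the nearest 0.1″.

At latitude -21.5996°, cos φ = 0.929779.
One radian of longitude at latitude φ spans R cos φ, so Δλ = ΔE / (R cos φ) = 513.7 / (6378000 × 0.929779) = 8.6625e-05 rad = 17.868″.

Δλ = 17.9″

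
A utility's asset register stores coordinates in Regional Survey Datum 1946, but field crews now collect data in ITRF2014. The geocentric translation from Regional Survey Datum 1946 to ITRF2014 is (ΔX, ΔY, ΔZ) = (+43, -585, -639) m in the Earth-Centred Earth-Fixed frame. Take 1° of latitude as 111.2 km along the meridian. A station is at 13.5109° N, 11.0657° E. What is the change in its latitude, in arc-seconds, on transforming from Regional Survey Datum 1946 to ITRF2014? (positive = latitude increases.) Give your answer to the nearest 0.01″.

sin φ = 0.233630, cos φ = 0.972325, sin λ = 0.191934, cos λ = 0.981408.
North component: ΔN = −sin φ cos λ·ΔX − sin φ sin λ·ΔY + cos φ·ΔZ = −(0.233630)(0.981408)(43) − (0.233630)(0.191934)(-585) + (0.972325)(-639) = -604.94 m.
1° of latitude spans 111200 m, so Δφ = -604.94 / 111200 × 3600 = -19.584″.

Δφ = -19.58″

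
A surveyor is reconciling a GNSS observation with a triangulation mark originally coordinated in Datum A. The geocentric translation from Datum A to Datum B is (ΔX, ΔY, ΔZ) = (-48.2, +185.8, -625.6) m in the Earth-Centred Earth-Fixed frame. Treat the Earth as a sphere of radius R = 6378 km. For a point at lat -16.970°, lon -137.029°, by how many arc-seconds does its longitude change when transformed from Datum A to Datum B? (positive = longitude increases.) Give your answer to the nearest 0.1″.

Δλ = -5.7″

sin φ = -0.291871, cos φ = 0.956458, sin λ = -0.681628, cos λ = -0.731699.
East component: ΔE = −sin λ·ΔX + cos λ·ΔY = −(-0.681628)(-48.2) + (-0.731699)(185.8) = -168.80 m.
1° of latitude spans πR/180 = 111317 m; at latitude φ, 1° of longitude spans that × cos φ = 106470.1 m, so Δλ = -168.80 / 106470.1 × 3600 = -5.708″.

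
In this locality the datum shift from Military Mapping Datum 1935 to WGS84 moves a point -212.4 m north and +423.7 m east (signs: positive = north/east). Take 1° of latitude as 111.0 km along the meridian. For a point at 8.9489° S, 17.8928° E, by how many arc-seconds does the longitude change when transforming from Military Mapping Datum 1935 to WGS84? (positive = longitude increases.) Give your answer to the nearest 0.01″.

At latitude -8.9489°, cos φ = 0.987827.
1° of longitude at this latitude = 111.0 × cos φ = 109.65 km, so Δλ = 423.7 / 109648.8 = 0.0038642° = 13.911″.

Δλ = 13.91″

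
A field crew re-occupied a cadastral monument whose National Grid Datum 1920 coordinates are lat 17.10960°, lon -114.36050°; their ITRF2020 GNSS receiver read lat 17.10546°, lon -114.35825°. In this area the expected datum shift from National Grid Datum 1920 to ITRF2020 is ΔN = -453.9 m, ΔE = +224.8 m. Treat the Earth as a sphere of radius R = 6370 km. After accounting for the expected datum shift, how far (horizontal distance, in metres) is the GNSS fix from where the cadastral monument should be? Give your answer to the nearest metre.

Observed coordinate differences: Δφ = -0.00414°, Δλ = +0.00225°.
Converting to metres (1° lat = 111177 m, cos φ = 0.955744): observed ΔN = -460.3 m, observed ΔE = 239.1 m.
Subtracting the expected shift leaves a residual of -460.3 − (-453.9) = -6.4 m north and 239.1 − (224.8) = 14.3 m east.
Residual distance = √((-6.4)² + 14.3²) = 15.6 m.

16 m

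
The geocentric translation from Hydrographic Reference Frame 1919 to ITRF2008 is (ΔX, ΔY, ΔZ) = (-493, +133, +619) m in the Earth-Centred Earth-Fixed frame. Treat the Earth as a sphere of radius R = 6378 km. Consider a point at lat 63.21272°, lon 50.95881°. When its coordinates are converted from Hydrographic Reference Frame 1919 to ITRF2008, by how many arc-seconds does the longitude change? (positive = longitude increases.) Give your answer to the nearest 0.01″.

sin φ = 0.892686, cos φ = 0.450679, sin λ = 0.776693, cos λ = 0.629879.
East component: ΔE = −sin λ·ΔX + cos λ·ΔY = −(0.776693)(-493) + (0.629879)(133) = 466.68 m.
1° of latitude spans πR/180 = 111317 m; at latitude φ, 1° of longitude spans that × cos φ = 50168.3 m, so Δλ = 466.68 / 50168.3 × 3600 = 33.488″.

Δλ = 33.49″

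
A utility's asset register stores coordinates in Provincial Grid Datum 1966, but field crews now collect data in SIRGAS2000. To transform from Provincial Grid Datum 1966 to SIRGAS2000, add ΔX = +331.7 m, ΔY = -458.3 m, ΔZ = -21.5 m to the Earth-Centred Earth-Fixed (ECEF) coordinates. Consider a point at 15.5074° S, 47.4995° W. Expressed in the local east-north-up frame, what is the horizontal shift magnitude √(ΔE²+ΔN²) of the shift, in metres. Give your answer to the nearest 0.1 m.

The local east axis at (φ, λ) is (−sin λ, cos λ, 0), so ΔE = −sin(-47.4995°)·331.7 + cos(-47.4995°)·(-458.3) = -65.07 m.
The local north axis is (−sin φ cos λ, −sin φ sin λ, cos φ), giving ΔN = 59.915 + 90.340 − 20.717 = 129.54 m.
Horizontal magnitude = √(ΔE² + ΔN²) = √((-65.07)² + 129.54²) = 144.96 m.

145.0 m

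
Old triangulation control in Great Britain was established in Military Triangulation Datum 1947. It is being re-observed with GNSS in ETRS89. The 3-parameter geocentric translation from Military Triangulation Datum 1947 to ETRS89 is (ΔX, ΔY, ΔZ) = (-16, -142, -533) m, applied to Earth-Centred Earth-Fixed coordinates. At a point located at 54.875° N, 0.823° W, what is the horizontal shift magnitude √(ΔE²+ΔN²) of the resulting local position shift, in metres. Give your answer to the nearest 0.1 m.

327.7 m

The local east axis at (φ, λ) is (−sin λ, cos λ, 0), so ΔE = −sin(-0.823°)·(-16) + cos(-0.823°)·(-142) = -142.22 m.
The local north axis is (−sin φ cos λ, −sin φ sin λ, cos φ), giving ΔN = 13.085 − 1.668 − 306.668 = -295.25 m.
Horizontal magnitude = √(ΔE² + ΔN²) = √((-142.22)² + (-295.25)²) = 327.72 m.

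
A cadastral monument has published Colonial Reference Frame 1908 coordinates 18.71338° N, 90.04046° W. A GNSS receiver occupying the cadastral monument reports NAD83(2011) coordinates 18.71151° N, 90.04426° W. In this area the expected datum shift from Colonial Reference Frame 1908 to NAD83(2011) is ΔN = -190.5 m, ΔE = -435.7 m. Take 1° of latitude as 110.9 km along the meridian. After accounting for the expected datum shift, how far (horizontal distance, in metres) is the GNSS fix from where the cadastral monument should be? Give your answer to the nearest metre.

40 m

Observed coordinate differences: Δφ = -0.00187°, Δλ = -0.00380°.
Converting to metres (1° lat = 110900 m, cos φ = 0.947135): observed ΔN = -207.4 m, observed ΔE = -399.1 m.
Subtracting the expected shift leaves a residual of -207.4 − (-190.5) = -16.9 m north and -399.1 − (-435.7) = 36.6 m east.
Residual distance = √((-16.9)² + 36.6²) = 40.3 m.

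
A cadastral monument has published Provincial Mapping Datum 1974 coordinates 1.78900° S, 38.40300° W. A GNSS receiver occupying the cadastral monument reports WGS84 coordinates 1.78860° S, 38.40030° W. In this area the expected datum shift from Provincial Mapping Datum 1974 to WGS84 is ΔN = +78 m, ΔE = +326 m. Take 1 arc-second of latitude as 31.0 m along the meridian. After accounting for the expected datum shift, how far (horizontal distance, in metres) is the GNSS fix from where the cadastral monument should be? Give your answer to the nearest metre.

42 m

Observed coordinate differences: Δφ = +0.00040°, Δλ = +0.00270°.
Converting to metres (1° lat = 111600 m, cos φ = 0.999513): observed ΔN = 44.6 m, observed ΔE = 301.2 m.
Subtracting the expected shift leaves a residual of 44.6 − (78) = -33.4 m north and 301.2 − (326) = -24.8 m east.
Residual distance = √((-33.4)² + (-24.8)²) = 41.6 m.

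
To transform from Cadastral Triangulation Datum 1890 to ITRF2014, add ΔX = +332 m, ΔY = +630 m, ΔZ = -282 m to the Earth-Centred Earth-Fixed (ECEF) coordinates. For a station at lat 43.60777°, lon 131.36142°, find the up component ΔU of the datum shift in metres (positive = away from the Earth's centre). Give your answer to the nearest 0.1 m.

The local up (radial) axis is (cos φ cos λ, cos φ sin λ, sin φ), giving ΔU = -158.854 + 342.381 − 194.500 = -10.97 m.

ΔU = -11.0 m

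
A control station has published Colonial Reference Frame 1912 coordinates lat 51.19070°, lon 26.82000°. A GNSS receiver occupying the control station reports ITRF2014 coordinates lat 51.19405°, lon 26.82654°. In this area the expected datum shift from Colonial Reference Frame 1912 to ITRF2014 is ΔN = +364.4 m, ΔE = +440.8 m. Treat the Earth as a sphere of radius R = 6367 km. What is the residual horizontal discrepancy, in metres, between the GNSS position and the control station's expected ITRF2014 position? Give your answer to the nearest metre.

Observed coordinate differences: Δφ = +0.00335°, Δλ = +0.00654°.
Converting to metres (1° lat = 111125 m, cos φ = 0.626730): observed ΔN = 372.3 m, observed ΔE = 455.5 m.
Subtracting the expected shift leaves a residual of 372.3 − (364.4) = 7.9 m north and 455.5 − (440.8) = 14.7 m east.
Residual distance = √(7.9² + 14.7²) = 16.7 m.

17 m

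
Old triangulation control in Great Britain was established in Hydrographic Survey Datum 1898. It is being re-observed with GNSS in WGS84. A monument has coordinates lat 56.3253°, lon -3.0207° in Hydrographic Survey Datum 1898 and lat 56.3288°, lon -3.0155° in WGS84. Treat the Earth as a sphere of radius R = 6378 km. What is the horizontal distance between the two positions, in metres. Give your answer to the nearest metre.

Δφ = 56.3288° − 56.3253° = +0.0035°; Δλ = -3.0155° − -3.0207° = +0.0052°.
1° along a meridian = πR/180 = 111317 m.
ΔN = Δφ × 111317 = 389.6 m; ΔE = Δλ × 111317 × cos(56.3253°) = +0.0052 × 111317 × 0.554477 = 321.0 m.
Distance = √(ΔE² + ΔN²) = √(321.0² + 389.6²) = 504.8 m.

505 m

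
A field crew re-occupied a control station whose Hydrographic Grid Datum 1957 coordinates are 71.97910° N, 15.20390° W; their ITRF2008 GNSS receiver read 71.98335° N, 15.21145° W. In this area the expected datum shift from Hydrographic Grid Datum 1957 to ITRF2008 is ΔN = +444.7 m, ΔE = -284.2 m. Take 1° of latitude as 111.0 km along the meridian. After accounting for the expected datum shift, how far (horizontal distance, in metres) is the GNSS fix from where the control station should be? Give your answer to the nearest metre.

Observed coordinate differences: Δφ = +0.00425°, Δλ = -0.00755°.
Converting to metres (1° lat = 111000 m, cos φ = 0.309364): observed ΔN = 471.7 m, observed ΔE = -259.3 m.
Subtracting the expected shift leaves a residual of 471.7 − (444.7) = 27.0 m north and -259.3 − (-284.2) = 24.9 m east.
Residual distance = √(27.0² + 24.9²) = 36.8 m.

37 m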